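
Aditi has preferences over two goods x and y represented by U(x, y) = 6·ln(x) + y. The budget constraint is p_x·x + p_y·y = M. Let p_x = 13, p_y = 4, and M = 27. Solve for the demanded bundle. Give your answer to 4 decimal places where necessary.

x* = 1.8462, y* = 0.75

Set MRS = p_x/p_y: (6/x)/1 = p_x/p_y.
So x*(p_x,p_y) = 6·p_y/p_x, independent of income; and y* = (M − 6·p_y)/p_y.
At the given prices: x* = 6·4/13 = 1.8462, and y* = 0.75.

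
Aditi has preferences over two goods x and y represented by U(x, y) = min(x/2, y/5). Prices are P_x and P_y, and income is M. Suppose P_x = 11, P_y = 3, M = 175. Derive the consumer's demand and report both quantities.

Demand: x*(P_x,P_y,M) = 2·M/(2·P_x + 5·P_y), y* = 5·M/(2·P_x + 5·P_y).
Here 2·11 + 5·3 = 37, giving x* = 9.4595 and y* = 23.6486.

x* = 9.4595, y* = 23.6486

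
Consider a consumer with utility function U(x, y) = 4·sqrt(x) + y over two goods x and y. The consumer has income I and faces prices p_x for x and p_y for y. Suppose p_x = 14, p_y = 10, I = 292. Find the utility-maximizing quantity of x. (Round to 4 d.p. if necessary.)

Utility is quasi-linear in y; the FOC for x is 2/√x = p_x/p_y.
Solve: √x = 2·p_y/p_x, so x*(p_x,p_y) = (2·p_y/p_x)², and y* = (I − p_x·x*)/p_y.
Plugging in: x* = (2·10/14)² = 2.0408.

x* = 2.0408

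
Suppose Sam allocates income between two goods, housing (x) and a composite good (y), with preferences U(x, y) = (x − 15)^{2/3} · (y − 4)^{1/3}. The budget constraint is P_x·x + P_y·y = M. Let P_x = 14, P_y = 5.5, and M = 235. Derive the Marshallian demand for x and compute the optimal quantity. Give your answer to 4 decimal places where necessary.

MRS = 2·(y−4)/(x−15). Tangency with P_x/P_y gives y−4 = (1/2)·(P_x/P_y)·(x−15).
After buying the subsistence bundle (15, 4), a share 2/3 of the remaining income goes to x: x* = 15 + 2/3·(M − 15P_x − 4P_y)/P_x.
Discretionary income = 235 − 15·14 − 4·5.5 = 3; x* = 15 + 2/3·3/14 = 15.1429.

x* = 15.1429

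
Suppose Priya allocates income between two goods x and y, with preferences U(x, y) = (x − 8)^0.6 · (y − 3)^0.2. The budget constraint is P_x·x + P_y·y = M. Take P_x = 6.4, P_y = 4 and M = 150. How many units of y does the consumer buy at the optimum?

y* = 8.425

MRS = 3·(y−3)/(x−8). Tangency with P_x/P_y gives y−3 = (1/3)·(P_x/P_y)·(x−8).
Substituting into the budget: x* = 8 + 0.75·(M − 8·P_x − 3·P_y)/P_x, and y* = 3 + 0.25·(…)/P_y.
Discretionary income = 150 − 8·6.4 − 3·4 = 86.8; y* = 3 + 0.25·86.8/4 = 8.425.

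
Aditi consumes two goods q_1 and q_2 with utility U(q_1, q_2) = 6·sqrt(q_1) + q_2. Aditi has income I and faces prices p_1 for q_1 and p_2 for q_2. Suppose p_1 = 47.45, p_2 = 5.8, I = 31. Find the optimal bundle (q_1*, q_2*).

MU_q_1 = 3/√q_1, MU_q_2 = 1. Tangency: 3/√q_1 = p_1/p_2.
Thus q_1* = (3·p_2/p_1)² — independent of I — with the rest of income spent on q_2.
Plugging in: q_1* = (3·5.8/47.45)² = 0.1345, q_2* = 4.2447.

q_1* = 0.1345, q_2* = 4.2447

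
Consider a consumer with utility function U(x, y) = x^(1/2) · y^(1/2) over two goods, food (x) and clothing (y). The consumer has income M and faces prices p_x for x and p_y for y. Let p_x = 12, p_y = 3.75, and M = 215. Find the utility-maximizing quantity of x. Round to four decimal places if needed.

MU_x/MU_y = (0.5·y)/(0.5·x); tangency sets this equal to p_x/p_y.
So 0.5·p_y·y = 0.5·p_x·x; combined with the budget, a share 0.5 of income goes to x.
Demand: x*(p_x,p_y,M) = 0.5·M/p_x and y* = 0.5·M/p_y.
At p_x=12, p_y=3.75, M=215: x* = 0.5·215/12 = 8.9583.

x* = 8.9583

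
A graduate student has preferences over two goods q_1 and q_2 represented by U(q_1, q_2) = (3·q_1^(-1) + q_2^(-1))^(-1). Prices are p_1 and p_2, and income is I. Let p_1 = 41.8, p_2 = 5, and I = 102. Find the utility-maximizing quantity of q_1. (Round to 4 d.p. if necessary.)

From the CES first-order condition, 3·(q_2/q_1)^(2) = p_1/p_2.
Hence q_2/q_1 = ((1/3)·p_1/p_2)^(1/(2)), i.e. raised to the 0.5 power.
With the ratio pinned down, the budget gives q_1* = I/(p_1 + p_2·(q_2/q_1)) and q_2* = (q_2/q_1)·q_1*.
Numerically q_2/q_1 = 1.669331, so q_1* = 102/(41.8 + 5·1.669331) = 2.034.

q_1* = 2.034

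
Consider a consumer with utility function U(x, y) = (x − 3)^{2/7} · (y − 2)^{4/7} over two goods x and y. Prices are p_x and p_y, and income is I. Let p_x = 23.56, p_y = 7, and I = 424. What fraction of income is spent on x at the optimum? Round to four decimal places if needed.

Substituting into the budget: x* = 3 + 1/3·(I − 3·p_x − 2·p_y)/p_x, and y* = 2 + 2/3·(…)/p_y.
Discretionary income = 424 − 3·23.56 − 2·7 = 339.32; x* = 3 + 1/3·339.32/23.56 = 7.8008; y* = 2 + 2/3·339.32/7 = 34.3162.
Expenditure on x: 23.56·7.8008 = 183.7867; share = 0.4335.

share on x = 0.4335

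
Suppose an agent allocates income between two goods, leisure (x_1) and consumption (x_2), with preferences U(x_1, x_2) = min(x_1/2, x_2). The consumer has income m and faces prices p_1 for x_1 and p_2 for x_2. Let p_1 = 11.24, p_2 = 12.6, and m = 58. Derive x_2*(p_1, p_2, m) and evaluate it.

x_2* = 1.6534

Demand: x_1*(p_1,p_2,m) = 2·m/(2·p_1 + p_2), x_2* = m/(2·p_1 + p_2).
Here 2·11.24 + 12.6 = 35.08, giving x_2* = 1.6534.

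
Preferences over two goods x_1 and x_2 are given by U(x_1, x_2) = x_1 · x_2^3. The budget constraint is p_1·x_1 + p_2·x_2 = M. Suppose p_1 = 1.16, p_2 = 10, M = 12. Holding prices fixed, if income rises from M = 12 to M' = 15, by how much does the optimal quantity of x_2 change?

MU_x_1/MU_x_2 = (x_2)/(3·x_1); tangency sets this equal to p_1/p_2.
Rearranging, p_2·x_2 = 3·p_1·x_1. Substituting into the budget gives p_1·x_1·(1 + 3) = M.
Demand: x_1*(p_1,p_2,M) = 0.25·M/p_1 and x_2* = 0.75·M/p_2.
At p_1=1.16, p_2=10, M=12: x_2* = 0.75·12/10 = 0.9.
At M' = 15: x_2* = 1.125. Change: 1.125 − 0.9 = 0.225.

Δx_2* = 0.225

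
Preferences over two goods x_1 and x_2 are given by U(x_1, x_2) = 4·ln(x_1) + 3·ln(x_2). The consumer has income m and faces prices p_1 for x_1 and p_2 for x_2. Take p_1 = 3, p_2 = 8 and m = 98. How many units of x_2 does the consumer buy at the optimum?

The MRS is (4/3)·x_2/x_1. Set MRS = p_1/p_2.
Rearranging, p_2·x_2 = (3/4)·p_1·x_1. Substituting into the budget gives p_1·x_1·(1 + (3/4)) = m.
Demand: x_1*(p_1,p_2,m) = 4/7·m/p_1 and x_2* = 3/7·m/p_2.
At p_1=3, p_2=8, m=98: x_2* = 3/7·98/8 = 5.25.

x_2* = 5.25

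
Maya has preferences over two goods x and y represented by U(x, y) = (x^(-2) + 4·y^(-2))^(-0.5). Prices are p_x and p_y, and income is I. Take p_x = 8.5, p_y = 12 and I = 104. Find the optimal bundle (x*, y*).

MRS = MU_x/MU_y = (1/4)·(y/x)^(3). Set equal to p_x/p_y.
Hence y/x = (4·p_x/p_y)^(1/(3)), i.e. raised to the 1/3 power.
Substitute y = (y/x)·x into the budget: x* = I/(p_x + p_y·(y/x)).
Numerically y/x = 1.415031, so x* = 104/(8.5 + 12·1.415031) = 4.0816 and y* = 1.415031·4.0816 = 5.7756.

x* = 4.0816, y* = 5.7756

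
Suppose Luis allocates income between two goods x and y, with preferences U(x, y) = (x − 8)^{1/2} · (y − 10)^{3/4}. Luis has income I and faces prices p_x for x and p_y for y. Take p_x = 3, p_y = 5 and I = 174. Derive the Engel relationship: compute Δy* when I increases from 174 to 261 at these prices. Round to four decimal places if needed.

MRS = (2/3)·(y−10)/(x−8). Tangency with p_x/p_y gives y−10 = (3/2)·(p_x/p_y)·(x−8).
After buying the subsistence bundle (8, 10), a share 0.4 of the remaining income goes to x: x* = 8 + 0.4·(I − 8p_x − 10p_y)/p_x.
Discretionary income = 174 − 8·3 − 10·5 = 100; y* = 10 + 0.6·100/5 = 22.
At I' = 261: y* = 32.44. Change: 32.44 − 22 = 10.44.

Δy* = 10.44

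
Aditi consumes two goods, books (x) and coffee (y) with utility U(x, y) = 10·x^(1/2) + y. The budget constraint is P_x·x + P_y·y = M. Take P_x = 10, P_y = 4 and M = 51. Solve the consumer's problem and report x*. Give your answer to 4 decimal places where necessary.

Set MRS = P_x/P_y: 5·x^(−1/2) = P_x/P_y.
Thus x* = (5·P_y/P_x)² — independent of M — with the rest of income spent on y.
Plugging in: x* = (5·4/10)² = 4.

x* = 4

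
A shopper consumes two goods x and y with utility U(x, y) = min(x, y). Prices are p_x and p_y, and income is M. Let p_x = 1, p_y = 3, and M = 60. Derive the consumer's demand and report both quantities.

x* = 15, y* = 15

Demand: x*(p_x,p_y,M) = M/(p_x + p_y), y* = M/(p_x + p_y).
Here 1 + 3 = 4, giving x* = 15 and y* = 15.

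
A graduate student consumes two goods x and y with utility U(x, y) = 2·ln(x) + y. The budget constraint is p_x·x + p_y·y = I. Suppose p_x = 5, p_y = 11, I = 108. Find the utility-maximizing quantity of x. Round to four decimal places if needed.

x* = 4.4

So x*(p_x,p_y) = 2·p_y/p_x, independent of income; and y* = (I − 2·p_y)/p_y.
At the given prices: x* = 2·11/5 = 4.4.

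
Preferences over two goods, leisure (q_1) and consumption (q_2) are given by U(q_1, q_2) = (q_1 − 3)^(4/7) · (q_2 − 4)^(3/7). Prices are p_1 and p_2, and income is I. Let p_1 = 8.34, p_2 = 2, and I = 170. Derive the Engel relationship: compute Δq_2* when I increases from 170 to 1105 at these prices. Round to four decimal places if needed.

MRS = (4/3)·(q_2−4)/(q_1−3). Tangency with p_1/p_2 gives q_2−4 = (3/4)·(p_1/p_2)·(q_1−3).
After buying the subsistence bundle (3, 4), a share 4/7 of the remaining income goes to q_1: q_1* = 3 + 4/7·(I − 3p_1 − 4p_2)/p_1.
Discretionary income = 170 − 3·8.34 − 4·2 = 136.98; q_2* = 4 + 3/7·136.98/2 = 33.3529.
At I' = 1105: q_2* = 233.71. Change: 233.71 − 33.3529 = 200.3571.

Δq_2* = 200.3571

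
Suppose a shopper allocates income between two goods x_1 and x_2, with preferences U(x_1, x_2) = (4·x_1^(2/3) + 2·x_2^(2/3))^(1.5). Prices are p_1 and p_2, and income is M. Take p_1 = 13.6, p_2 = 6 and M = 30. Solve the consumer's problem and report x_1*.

x_1* = 1.3432

From the CES first-order condition, 2·(x_2/x_1)^(1/3) = p_1/p_2.
Hence x_2/x_1 = ((1/2)·p_1/p_2)^(1/(1/3)), i.e. raised to the 3 power.
With the ratio pinned down, the budget gives x_1* = M/(p_1 + p_2·(x_2/x_1)) and x_2* = (x_2/x_1)·x_1*.
Numerically x_2/x_1 = 1.455704, so x_1* = 30/(13.6 + 6·1.455704) = 1.3432.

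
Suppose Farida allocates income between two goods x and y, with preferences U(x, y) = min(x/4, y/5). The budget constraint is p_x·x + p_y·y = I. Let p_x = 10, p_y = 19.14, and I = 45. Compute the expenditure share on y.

Leontief preferences: the optimum is at the kink where x/4 = y/5, i.e. y = (5/4)·x.
Budget: p_x·x + p_y·(5/4)·x = I, so (4·p_x + 5·p_y)·x = 4·I.
Demand: x*(p_x,p_y,I) = 4·I/(4·p_x + 5·p_y), y* = 5·I/(4·p_x + 5·p_y).
Here 4·10 + 5·19.14 = 135.7, giving x* = 1.3265 and y* = 1.6581.
Expenditure on y: 19.14·1.6581 = 31.7354; share = 0.7052.

share on y = 0.7052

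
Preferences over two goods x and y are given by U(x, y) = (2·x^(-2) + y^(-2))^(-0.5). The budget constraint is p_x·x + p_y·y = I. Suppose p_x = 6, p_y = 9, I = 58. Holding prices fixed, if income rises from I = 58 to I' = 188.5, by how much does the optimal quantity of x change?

From the CES first-order condition, 2·(y/x)^(3) = p_x/p_y.
Hence y/x = ((1/2)·p_x/p_y)^(1/(3)), i.e. raised to the 1/3 power.
With the ratio pinned down, the budget gives x* = I/(p_x + p_y·(y/x)) and y* = (y/x)·x*.
Numerically y/x = 0.693361, so x* = 58/(6 + 9·0.693361) = 4.7385.
At I' = 188.5: x* = 15.4. Change: 15.4 − 4.7385 = 10.6615.

Δx* = 10.6615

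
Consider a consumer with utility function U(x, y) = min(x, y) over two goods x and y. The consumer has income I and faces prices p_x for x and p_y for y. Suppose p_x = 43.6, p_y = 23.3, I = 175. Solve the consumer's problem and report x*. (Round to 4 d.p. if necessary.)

Leontief preferences: the optimum is at the kink where x/1 = y/1, i.e. y = x.
Budget: p_x·x + p_y·x = I, so (p_x + p_y)·x = I.
Demand: x*(p_x,p_y,I) = I/(p_x + p_y), y* = I/(p_x + p_y).
Here 43.6 + 23.3 = 66.9, giving x* = 2.6158.

x* = 2.6158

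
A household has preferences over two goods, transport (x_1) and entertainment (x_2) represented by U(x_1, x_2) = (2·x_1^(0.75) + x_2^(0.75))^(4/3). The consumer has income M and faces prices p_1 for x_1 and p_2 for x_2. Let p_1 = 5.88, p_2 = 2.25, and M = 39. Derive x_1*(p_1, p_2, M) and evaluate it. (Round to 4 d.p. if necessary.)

x_1* = 3.1353

MRS = MU_x_1/MU_x_2 = 2·(x_2/x_1)^(0.25). Set equal to p_1/p_2.
Solve for the ratio: x_2/x_1 = [(1/2)·p_1/p_2]^(4).
With the ratio pinned down, the budget gives x_1* = M/(p_1 + p_2·(x_2/x_1)) and x_2* = (x_2/x_1)·x_1*.
Numerically x_2/x_1 = 2.915139, so x_1* = 39/(5.88 + 2.25·2.915139) = 3.1353.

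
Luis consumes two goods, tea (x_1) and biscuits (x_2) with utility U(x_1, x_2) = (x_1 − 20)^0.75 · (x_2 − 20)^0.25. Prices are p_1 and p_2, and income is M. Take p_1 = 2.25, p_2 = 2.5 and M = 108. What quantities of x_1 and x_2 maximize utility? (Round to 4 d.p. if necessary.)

x_1* = 24.3333, x_2* = 21.3

MRS = 3·(x_2−20)/(x_1−20). Tangency with p_1/p_2 gives x_2−20 = (1/3)·(p_1/p_2)·(x_1−20).
After buying the subsistence bundle (20, 20), a share 0.75 of the remaining income goes to x_1: x_1* = 20 + 0.75·(M − 20p_1 − 20p_2)/p_1.
Discretionary income = 108 − 20·2.25 − 20·2.5 = 13; x_1* = 20 + 0.75·13/2.25 = 24.3333; x_2* = 20 + 0.25·13/2.5 = 21.3.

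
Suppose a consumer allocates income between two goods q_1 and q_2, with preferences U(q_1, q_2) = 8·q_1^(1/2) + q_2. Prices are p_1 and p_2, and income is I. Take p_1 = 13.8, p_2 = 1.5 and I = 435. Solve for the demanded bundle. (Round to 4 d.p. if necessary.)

q_1* = 0.189, q_2* = 288.2609

MU_q_1 = 4/√q_1, MU_q_2 = 1. Tangency: 4/√q_1 = p_1/p_2.
Solve: √q_1 = 4·p_2/p_1, so q_1*(p_1,p_2) = (4·p_2/p_1)², and q_2* = (I − p_1·q_1*)/p_2.
Plugging in: q_1* = (4·1.5/13.8)² = 0.189, q_2* = 288.2609.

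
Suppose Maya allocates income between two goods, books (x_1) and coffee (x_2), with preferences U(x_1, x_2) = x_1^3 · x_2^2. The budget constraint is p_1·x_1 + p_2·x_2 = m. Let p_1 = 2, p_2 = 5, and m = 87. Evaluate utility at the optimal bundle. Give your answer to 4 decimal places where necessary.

V = 861271.351

Demand: x_1*(p_1,p_2,m) = 0.6·m/p_1 and x_2* = 0.4·m/p_2.
At p_1=2, p_2=5, m=87: x_1* = 0.6·87/2 = 26.1, x_2* = 6.96.
Utility at the optimum: U(26.1, 6.96) = 861271.351.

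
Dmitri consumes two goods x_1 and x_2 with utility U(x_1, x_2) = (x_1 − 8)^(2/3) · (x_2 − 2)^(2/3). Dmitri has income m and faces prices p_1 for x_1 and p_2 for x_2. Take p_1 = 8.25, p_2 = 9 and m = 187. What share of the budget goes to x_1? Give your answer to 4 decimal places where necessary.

share on x_1 = 0.6283

Let x_1' = x_1−8, x_2' = x_2−2. MRS = x_2'/x_1' = p_1/p_2.
Substituting into the budget: x_1* = 8 + 0.5·(m − 8·p_1 − 2·p_2)/p_1, and x_2* = 2 + 0.5·(…)/p_2.
Discretionary income = 187 − 8·8.25 − 2·9 = 103; x_1* = 8 + 0.5·103/8.25 = 14.2424; x_2* = 2 + 0.5·103/9 = 7.7222.
Expenditure on x_1: 8.25·14.2424 = 117.5; share = 0.6283.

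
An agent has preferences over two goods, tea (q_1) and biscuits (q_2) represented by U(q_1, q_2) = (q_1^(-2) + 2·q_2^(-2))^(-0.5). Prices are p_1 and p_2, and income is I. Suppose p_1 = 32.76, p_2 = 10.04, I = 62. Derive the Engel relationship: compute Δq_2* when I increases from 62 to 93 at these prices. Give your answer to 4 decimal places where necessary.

Δq_2* = 1.1244

MRS = MU_q_1/MU_q_2 = (1/2)·(q_2/q_1)^(3). Set equal to p_1/p_2.
Hence q_2/q_1 = (2·p_1/p_2)^(1/(3)), i.e. raised to the 1/3 power.
Substitute q_2 = (q_2/q_1)·q_1 into the budget: q_1* = I/(p_1 + p_2·(q_2/q_1)).
Numerically q_2/q_1 = 1.868731, so q_1* = 62/(32.76 + 10.04·1.868731) = 1.2034 and q_2* = 1.868731·1.2034 = 2.2488.
At I' = 93: q_2* = 3.3732. Change: 3.3732 − 2.2488 = 1.1244.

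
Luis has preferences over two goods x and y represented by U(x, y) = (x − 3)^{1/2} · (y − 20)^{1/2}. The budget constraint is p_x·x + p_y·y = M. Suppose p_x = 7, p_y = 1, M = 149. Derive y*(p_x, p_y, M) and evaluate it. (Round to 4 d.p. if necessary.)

This is Cobb-Douglas in (x−3, y−20): tangency gives 0.5·p_y·(y−20) = 0.5·p_x·(x−3).
Substituting into the budget: x* = 3 + 0.5·(M − 3·p_x − 20·p_y)/p_x, and y* = 20 + 0.5·(…)/p_y.
Discretionary income = 149 − 3·7 − 20·1 = 108; y* = 20 + 0.5·108/1 = 74.

y* = 74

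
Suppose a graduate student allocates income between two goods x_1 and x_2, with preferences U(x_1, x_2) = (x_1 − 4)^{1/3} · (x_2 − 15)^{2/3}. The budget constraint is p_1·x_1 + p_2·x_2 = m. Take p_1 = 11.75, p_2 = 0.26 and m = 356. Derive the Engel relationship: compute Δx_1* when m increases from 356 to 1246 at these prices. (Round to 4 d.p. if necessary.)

Δx_1* = 25.2482

Substituting into the budget: x_1* = 4 + 1/3·(m − 4·p_1 − 15·p_2)/p_1, and x_2* = 15 + 2/3·(…)/p_2.
Discretionary income = 356 − 4·11.75 − 15·0.26 = 305.1; x_1* = 4 + 1/3·305.1/11.75 = 12.6553.
At m' = 1246: x_1* = 37.9035. Change: 37.9035 − 12.6553 = 25.2482.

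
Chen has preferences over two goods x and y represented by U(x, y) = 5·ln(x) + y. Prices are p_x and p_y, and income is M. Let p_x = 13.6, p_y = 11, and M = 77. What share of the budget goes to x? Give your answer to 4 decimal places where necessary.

share on x = 0.7143

Set MRS = p_x/p_y: (5/x)/1 = p_x/p_y.
So x*(p_x,p_y) = 5·p_y/p_x, independent of income; and y* = (M − 5·p_y)/p_y.
At the given prices: x* = 5·11/13.6 = 4.0441, and y* = 2.
Expenditure on x: 13.6·4.0441 = 55; share = 0.7143.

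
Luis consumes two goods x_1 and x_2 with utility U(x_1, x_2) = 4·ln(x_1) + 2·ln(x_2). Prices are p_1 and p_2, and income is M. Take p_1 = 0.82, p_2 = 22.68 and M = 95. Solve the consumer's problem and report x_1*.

x_1* = 77.2358

MU_x_1/MU_x_2 = (4·x_2)/(2·x_1); tangency sets this equal to p_1/p_2.
Rearranging, p_2·x_2 = (1/2)·p_1·x_1. Substituting into the budget gives p_1·x_1·(1 + (1/2)) = M.
Demand: x_1*(p_1,p_2,M) = 2/3·M/p_1 and x_2* = 1/3·M/p_2.
At p_1=0.82, p_2=22.68, M=95: x_1* = 2/3·95/0.82 = 77.2358.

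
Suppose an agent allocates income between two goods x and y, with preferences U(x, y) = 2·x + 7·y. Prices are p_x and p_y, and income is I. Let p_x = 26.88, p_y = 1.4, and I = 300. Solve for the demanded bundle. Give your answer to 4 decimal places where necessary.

x* = 0, y* = 214.2857

Linear utility — the consumer picks whichever good has higher MU/price: 2/26.88 = 0.0744 vs 7/1.4 = 5.
y gives more utility per dollar, so spend all income on y: y* = I/p_y, x* = 0.
Numerically: x* = 0, y* = 214.2857.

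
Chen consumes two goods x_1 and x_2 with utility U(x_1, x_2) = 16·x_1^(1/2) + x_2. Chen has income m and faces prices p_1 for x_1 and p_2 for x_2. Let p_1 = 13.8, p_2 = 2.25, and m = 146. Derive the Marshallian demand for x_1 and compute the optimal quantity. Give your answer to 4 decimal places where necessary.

x_1* = 1.7013

Utility is quasi-linear in x_2; the FOC for x_1 is 8/√x_1 = p_1/p_2.
Solve: √x_1 = 8·p_2/p_1, so x_1*(p_1,p_2) = (8·p_2/p_1)², and x_2* = (m − p_1·x_1*)/p_2.
Plugging in: x_1* = (8·2.25/13.8)² = 1.7013.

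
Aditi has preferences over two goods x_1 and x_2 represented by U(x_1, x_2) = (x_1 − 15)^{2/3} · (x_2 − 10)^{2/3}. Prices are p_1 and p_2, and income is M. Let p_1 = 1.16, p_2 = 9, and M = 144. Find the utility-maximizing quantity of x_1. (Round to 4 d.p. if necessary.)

After buying the subsistence bundle (15, 10), a share 0.5 of the remaining income goes to x_1: x_1* = 15 + 0.5·(M − 15p_1 − 10p_2)/p_1.
Discretionary income = 144 − 15·1.16 − 10·9 = 36.6; x_1* = 15 + 0.5·36.6/1.16 = 30.7759.

x_1* = 30.7759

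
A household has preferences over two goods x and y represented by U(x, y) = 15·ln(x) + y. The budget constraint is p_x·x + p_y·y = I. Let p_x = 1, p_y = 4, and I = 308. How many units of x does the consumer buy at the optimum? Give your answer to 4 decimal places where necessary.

x* = 60

MU_x = 15/x, MU_y = 1. Tangency: 15/x = p_x/p_y.
So x*(p_x,p_y) = 15·p_y/p_x, independent of income; and y* = (I − 15·p_y)/p_y.
At the given prices: x* = 15·4/1 = 60.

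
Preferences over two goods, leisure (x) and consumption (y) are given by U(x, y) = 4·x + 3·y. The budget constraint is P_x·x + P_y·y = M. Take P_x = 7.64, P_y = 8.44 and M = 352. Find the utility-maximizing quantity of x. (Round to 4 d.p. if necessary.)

Linear utility — the consumer picks whichever good has higher MU/price: 4/7.64 = 0.5236 vs 3/8.44 = 0.3555.
x gives more utility per dollar, so spend all income on x: x* = M/P_x, y* = 0.
Numerically: x* = 46.0733, y* = 0.

x* = 46.0733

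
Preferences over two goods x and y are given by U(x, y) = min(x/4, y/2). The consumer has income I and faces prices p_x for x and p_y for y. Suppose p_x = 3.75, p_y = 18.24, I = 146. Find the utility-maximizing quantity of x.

x* = 11.3442

Leontief preferences: the optimum is at the kink where x/4 = y/2, i.e. y = (1/2)·x.
Budget: p_x·x + p_y·(1/2)·x = I, so (4·p_x + 2·p_y)·x = 4·I.
Demand: x*(p_x,p_y,I) = 4·I/(4·p_x + 2·p_y), y* = 2·I/(4·p_x + 2·p_y).
Here 4·3.75 + 2·18.24 = 51.48, giving x* = 11.3442.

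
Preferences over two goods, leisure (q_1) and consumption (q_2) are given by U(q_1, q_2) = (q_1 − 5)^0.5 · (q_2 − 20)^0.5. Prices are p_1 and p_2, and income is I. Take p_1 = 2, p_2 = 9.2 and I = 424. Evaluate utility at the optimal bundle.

MRS = (q_2−20)/(q_1−5). Tangency with p_1/p_2 gives q_2−20 = (p_1/p_2)·(q_1−5).
Substituting into the budget: q_1* = 5 + 0.5·(I − 5·p_1 − 20·p_2)/p_1, and q_2* = 20 + 0.5·(…)/p_2.
Discretionary income = 424 − 5·2 − 20·9.2 = 230; q_1* = 5 + 0.5·230/2 = 62.5; q_2* = 20 + 0.5·230/9.2 = 32.5.
Utility at the optimum: U(62.5, 32.5) = 26.8095.

V = 26.8095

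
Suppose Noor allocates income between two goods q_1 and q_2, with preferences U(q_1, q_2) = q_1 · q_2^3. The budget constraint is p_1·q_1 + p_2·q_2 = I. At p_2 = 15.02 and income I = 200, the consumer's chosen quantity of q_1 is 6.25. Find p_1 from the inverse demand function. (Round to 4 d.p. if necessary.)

MU_q_1/MU_q_2 = (q_2)/(3·q_1); tangency sets this equal to p_1/p_2.
Rearranging, p_2·q_2 = 3·p_1·q_1. Substituting into the budget gives p_1·q_1·(1 + 3) = I.
Demand: q_1*(p_1,p_2,I) = 0.25·I/p_1 and q_2* = 0.75·I/p_2.
Set q_1* = 6.25 in the demand function and solve for p_1: p_1 = 8.

p_1 = 8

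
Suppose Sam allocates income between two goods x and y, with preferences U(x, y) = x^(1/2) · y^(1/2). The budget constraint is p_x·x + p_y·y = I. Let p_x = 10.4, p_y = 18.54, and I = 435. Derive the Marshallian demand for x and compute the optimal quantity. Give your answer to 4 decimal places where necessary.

The MRS is y/x. Set MRS = p_x/p_y.
Rearranging, p_y·y = p_x·x. Substituting into the budget gives p_x·x·(1 + 1) = I.
Demand: x*(p_x,p_y,I) = 0.5·I/p_x and y* = 0.5·I/p_y.
At p_x=10.4, p_y=18.54, I=435: x* = 0.5·435/10.4 = 20.9135.

x* = 20.9135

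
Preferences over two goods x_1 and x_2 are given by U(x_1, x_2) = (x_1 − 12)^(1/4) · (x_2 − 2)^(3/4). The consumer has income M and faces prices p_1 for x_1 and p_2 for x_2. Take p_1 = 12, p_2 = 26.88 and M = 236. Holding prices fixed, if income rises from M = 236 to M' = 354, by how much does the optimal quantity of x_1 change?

Δx_1* = 2.4583

MRS = (1/3)·(x_2−2)/(x_1−12). Tangency with p_1/p_2 gives x_2−2 = 3·(p_1/p_2)·(x_1−12).
After buying the subsistence bundle (12, 2), a share 0.25 of the remaining income goes to x_1: x_1* = 12 + 0.25·(M − 12p_1 − 2p_2)/p_1.
Discretionary income = 236 − 12·12 − 2·26.88 = 38.24; x_1* = 12 + 0.25·38.24/12 = 12.7967.
At M' = 354: x_1* = 15.255. Change: 15.255 − 12.7967 = 2.4583.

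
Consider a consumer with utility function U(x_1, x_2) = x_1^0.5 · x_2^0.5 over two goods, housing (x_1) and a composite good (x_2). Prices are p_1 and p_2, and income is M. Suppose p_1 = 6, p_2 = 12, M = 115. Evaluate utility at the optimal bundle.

V = 6.7764

MU_x_1/MU_x_2 = (0.5·x_2)/(0.5·x_1); tangency sets this equal to p_1/p_2.
Rearranging, p_2·x_2 = p_1·x_1. Substituting into the budget gives p_1·x_1·(1 + 1) = M.
Demand: x_1*(p_1,p_2,M) = 0.5·M/p_1 and x_2* = 0.5·M/p_2.
At p_1=6, p_2=12, M=115: x_1* = 0.5·115/6 = 9.5833, x_2* = 4.7917.
Utility at the optimum: U(9.5833, 4.7917) = 6.7764.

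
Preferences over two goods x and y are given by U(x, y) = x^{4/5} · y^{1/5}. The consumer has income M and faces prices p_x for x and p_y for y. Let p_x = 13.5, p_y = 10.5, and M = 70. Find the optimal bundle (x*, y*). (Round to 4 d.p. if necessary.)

Demand: x*(p_x,p_y,M) = 0.8·M/p_x and y* = 0.2·M/p_y.
At p_x=13.5, p_y=10.5, M=70: x* = 0.8·70/13.5 = 4.1481, y* = 1.3333.

x* = 4.1481, y* = 1.3333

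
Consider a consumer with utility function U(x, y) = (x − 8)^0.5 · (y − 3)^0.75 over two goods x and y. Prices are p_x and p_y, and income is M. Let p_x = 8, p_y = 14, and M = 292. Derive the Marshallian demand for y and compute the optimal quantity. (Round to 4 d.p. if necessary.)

y* = 10.9714

MRS = (2/3)·(y−3)/(x−8). Tangency with p_x/p_y gives y−3 = (3/2)·(p_x/p_y)·(x−8).
After buying the subsistence bundle (8, 3), a share 0.4 of the remaining income goes to x: x* = 8 + 0.4·(M − 8p_x − 3p_y)/p_x.
Discretionary income = 292 − 8·8 − 3·14 = 186; y* = 3 + 0.6·186/14 = 10.9714.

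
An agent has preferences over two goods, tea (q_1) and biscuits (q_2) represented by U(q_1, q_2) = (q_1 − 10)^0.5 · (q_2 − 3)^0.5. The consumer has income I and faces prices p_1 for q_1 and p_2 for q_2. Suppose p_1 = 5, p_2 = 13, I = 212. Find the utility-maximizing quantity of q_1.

After buying the subsistence bundle (10, 3), a share 0.5 of the remaining income goes to q_1: q_1* = 10 + 0.5·(I − 10p_1 − 3p_2)/p_1.
Discretionary income = 212 − 10·5 − 3·13 = 123; q_1* = 10 + 0.5·123/5 = 22.3.

q_1* = 22.3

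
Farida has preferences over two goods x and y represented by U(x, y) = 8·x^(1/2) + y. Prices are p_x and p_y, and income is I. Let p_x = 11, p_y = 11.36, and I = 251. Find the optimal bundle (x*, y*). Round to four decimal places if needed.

Set MRS = p_x/p_y: 4·x^(−1/2) = p_x/p_y.
Thus x* = (4·p_y/p_x)² — independent of I — with the rest of income spent on y.
Plugging in: x* = (4·11.36/11)² = 17.0644, y* = 5.5714.

x* = 17.0644, y* = 5.5714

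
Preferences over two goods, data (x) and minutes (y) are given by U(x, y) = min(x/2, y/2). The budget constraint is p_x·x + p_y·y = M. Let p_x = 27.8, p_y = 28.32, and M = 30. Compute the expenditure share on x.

share on x = 0.4954

Leontief preferences: the optimum is at the kink where x/2 = y/2, i.e. y = x.
Budget: p_x·x + p_y·x = M, so (2·p_x + 2·p_y)·x = 2·M.
Demand: x*(p_x,p_y,M) = 2·M/(2·p_x + 2·p_y), y* = 2·M/(2·p_x + 2·p_y).
Here 2·27.8 + 2·28.32 = 112.24, giving x* = 0.5346 and y* = 0.5346.
Expenditure on x: 27.8·0.5346 = 14.861; share = 0.4954.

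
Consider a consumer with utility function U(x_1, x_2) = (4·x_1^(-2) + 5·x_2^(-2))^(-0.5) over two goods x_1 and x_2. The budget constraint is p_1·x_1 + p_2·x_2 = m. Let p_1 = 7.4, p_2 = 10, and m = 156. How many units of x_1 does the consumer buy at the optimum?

MRS = MU_x_1/MU_x_2 = (4/5)·(x_2/x_1)^(3). Set equal to p_1/p_2.
Solve for the ratio: x_2/x_1 = [(5/4)·p_1/p_2]^(1/3).
With the ratio pinned down, the budget gives x_1* = m/(p_1 + p_2·(x_2/x_1)) and x_2* = (x_2/x_1)·x_1*.
Numerically x_2/x_1 = 0.974348, so x_1* = 156/(7.4 + 10·0.974348) = 9.0997.

x_1* = 9.0997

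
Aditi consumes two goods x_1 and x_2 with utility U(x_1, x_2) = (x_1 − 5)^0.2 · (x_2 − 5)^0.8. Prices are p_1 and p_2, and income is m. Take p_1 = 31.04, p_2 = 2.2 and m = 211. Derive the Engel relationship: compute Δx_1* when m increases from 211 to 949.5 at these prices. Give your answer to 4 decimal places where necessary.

MRS = (1/4)·(x_2−5)/(x_1−5). Tangency with p_1/p_2 gives x_2−5 = 4·(p_1/p_2)·(x_1−5).
After buying the subsistence bundle (5, 5), a share 0.2 of the remaining income goes to x_1: x_1* = 5 + 0.2·(m − 5p_1 − 5p_2)/p_1.
Discretionary income = 211 − 5·31.04 − 5·2.2 = 44.8; x_1* = 5 + 0.2·44.8/31.04 = 5.2887.
At m' = 949.5: x_1* = 10.047. Change: 10.047 − 5.2887 = 4.7584.

Δx_1* = 4.7584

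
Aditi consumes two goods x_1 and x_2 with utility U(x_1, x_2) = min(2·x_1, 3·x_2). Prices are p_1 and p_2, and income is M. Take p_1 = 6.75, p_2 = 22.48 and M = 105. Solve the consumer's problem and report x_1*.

x_1* = 4.8305

With perfect complements, no substitution: consume in ratio x_1:x_2 = 3:2.
Budget: p_1·x_1 + p_2·(2/3)·x_1 = M, so (3·p_1 + 2·p_2)·x_1 = 3·M.
Demand: x_1*(p_1,p_2,M) = 3·M/(3·p_1 + 2·p_2), x_2* = 2·M/(3·p_1 + 2·p_2).
Here 3·6.75 + 2·22.48 = 65.21, giving x_1* = 4.8305.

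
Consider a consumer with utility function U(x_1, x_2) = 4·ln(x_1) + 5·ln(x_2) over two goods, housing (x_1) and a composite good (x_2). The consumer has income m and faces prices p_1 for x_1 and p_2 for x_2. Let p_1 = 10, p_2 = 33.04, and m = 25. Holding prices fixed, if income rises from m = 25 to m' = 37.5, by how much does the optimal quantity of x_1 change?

Tangency: MRS = (4/5)·x_2/x_1 = p_1/p_2.
Rearranging, p_2·x_2 = (5/4)·p_1·x_1. Substituting into the budget gives p_1·x_1·(1 + (5/4)) = m.
Demand: x_1*(p_1,p_2,m) = 4/9·m/p_1 and x_2* = 5/9·m/p_2.
At p_1=10, p_2=33.04, m=25: x_1* = 4/9·25/10 = 1.1111.
At m' = 37.5: x_1* = 1.6667. Change: 1.6667 − 1.1111 = 0.5556.

Δx_1* = 0.5556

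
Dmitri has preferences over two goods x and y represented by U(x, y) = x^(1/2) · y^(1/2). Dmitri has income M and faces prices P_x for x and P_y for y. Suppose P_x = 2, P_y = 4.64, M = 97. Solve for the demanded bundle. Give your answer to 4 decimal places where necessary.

Demand: x*(P_x,P_y,M) = 0.5·M/P_x and y* = 0.5·M/P_y.
At P_x=2, P_y=4.64, M=97: x* = 0.5·97/2 = 24.25, y* = 10.4526.

x* = 24.25, y* = 10.4526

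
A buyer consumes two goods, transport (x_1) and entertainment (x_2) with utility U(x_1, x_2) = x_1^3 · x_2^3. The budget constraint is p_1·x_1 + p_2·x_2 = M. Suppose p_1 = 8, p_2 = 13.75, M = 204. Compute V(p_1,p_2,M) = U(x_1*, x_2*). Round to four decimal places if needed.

MU_x_1/MU_x_2 = (3·x_2)/(3·x_1); tangency sets this equal to p_1/p_2.
So 3·p_2·x_2 = 3·p_1·x_1; combined with the budget, a share 0.5 of income goes to x_1.
Demand: x_1*(p_1,p_2,M) = 0.5·M/p_1 and x_2* = 0.5·M/p_2.
At p_1=8, p_2=13.75, M=204: x_1* = 0.5·204/8 = 12.75, x_2* = 7.4182.
Utility at the optimum: U(12.75, 7.4182) = 846102.4938.

V = 846102.4938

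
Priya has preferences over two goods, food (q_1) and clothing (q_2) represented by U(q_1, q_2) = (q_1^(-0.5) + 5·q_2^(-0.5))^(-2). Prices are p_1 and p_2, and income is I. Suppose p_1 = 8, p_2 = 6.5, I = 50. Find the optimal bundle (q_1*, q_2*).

MRS = MU_q_1/MU_q_2 = (1/5)·(q_2/q_1)^(1.5). Set equal to p_1/p_2.
Solve for the ratio: q_2/q_1 = [5·p_1/p_2]^(2/3).
With the ratio pinned down, the budget gives q_1* = I/(p_1 + p_2·(q_2/q_1)) and q_2* = (q_2/q_1)·q_1*.
Numerically q_2/q_1 = 3.358132, so q_1* = 50/(8 + 6.5·3.358132) = 1.6763 and q_2* = 3.358132·1.6763 = 5.6292.

q_1* = 1.6763, q_2* = 5.6292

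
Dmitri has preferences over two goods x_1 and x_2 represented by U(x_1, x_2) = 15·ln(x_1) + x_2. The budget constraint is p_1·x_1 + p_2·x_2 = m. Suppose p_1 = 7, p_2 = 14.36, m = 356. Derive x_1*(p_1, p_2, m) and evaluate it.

x_1* = 30.7714

So x_1*(p_1,p_2) = 15·p_2/p_1, independent of income; and x_2* = (m − 15·p_2)/p_2.
At the given prices: x_1* = 15·14.36/7 = 30.7714.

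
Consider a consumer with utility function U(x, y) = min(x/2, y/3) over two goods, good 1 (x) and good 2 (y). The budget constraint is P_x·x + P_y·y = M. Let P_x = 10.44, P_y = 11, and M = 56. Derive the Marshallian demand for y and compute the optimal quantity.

Demand: x*(P_x,P_y,M) = 2·M/(2·P_x + 3·P_y), y* = 3·M/(2·P_x + 3·P_y).
Here 2·10.44 + 3·11 = 53.88, giving y* = 3.118.

y* = 3.118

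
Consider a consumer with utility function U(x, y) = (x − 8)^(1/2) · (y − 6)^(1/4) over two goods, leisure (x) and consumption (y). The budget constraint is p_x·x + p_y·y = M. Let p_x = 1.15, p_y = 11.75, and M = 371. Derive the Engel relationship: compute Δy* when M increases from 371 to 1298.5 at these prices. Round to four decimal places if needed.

Δy* = 26.3121

MRS = 2·(y−6)/(x−8). Tangency with p_x/p_y gives y−6 = (1/2)·(p_x/p_y)·(x−8).
Substituting into the budget: x* = 8 + 2/3·(M − 8·p_x − 6·p_y)/p_x, and y* = 6 + 1/3·(…)/p_y.
Discretionary income = 371 − 8·1.15 − 6·11.75 = 291.3; y* = 6 + 1/3·291.3/11.75 = 14.2638.
At M' = 1298.5: y* = 40.5759. Change: 40.5759 − 14.2638 = 26.3121.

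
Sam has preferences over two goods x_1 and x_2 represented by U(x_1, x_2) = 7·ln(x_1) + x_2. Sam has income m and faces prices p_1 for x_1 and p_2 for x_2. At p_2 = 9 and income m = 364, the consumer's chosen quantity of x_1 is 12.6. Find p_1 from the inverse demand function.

MU_x_1 = 7/x_1, MU_x_2 = 1. Tangency: 7/x_1 = p_1/p_2.
So x_1*(p_1,p_2) = 7·p_2/p_1, independent of income; and x_2* = (m − 7·p_2)/p_2.
Set x_1* = 12.6 in the demand function and solve for p_1: p_1 = 5.

p_1 = 5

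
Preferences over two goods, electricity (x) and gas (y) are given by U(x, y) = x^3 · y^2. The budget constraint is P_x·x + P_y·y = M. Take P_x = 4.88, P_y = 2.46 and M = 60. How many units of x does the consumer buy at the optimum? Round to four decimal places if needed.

The MRS is (3/2)·y/x. Set MRS = P_x/P_y.
Rearranging, P_y·y = (2/3)·P_x·x. Substituting into the budget gives P_x·x·(1 + (2/3)) = M.
Demand: x*(P_x,P_y,M) = 0.6·M/P_x and y* = 0.4·M/P_y.
At P_x=4.88, P_y=2.46, M=60: x* = 0.6·60/4.88 = 7.377.

x* = 7.377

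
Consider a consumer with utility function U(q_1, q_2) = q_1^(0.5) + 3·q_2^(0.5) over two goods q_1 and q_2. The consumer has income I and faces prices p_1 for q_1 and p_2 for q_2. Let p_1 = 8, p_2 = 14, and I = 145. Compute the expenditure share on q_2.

share on q_2 = 0.8372

From the CES first-order condition, (1/3)·(q_2/q_1)^(0.5) = p_1/p_2.
Hence q_2/q_1 = (3·p_1/p_2)^(1/(0.5)), i.e. raised to the 2 power.
With the ratio pinned down, the budget gives q_1* = I/(p_1 + p_2·(q_2/q_1)) and q_2* = (q_2/q_1)·q_1*.
Numerically q_2/q_1 = 2.938776, so q_1* = 145/(8 + 14·2.938776) = 2.9506 and q_2* = 2.938776·2.9506 = 8.6711.
Expenditure on q_2: 14·8.6711 = 121.3953; share = 0.8372.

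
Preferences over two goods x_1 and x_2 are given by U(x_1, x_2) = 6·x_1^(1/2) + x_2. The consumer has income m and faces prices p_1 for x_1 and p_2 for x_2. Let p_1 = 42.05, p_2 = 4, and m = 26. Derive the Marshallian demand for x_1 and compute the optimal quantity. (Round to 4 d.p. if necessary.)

Solve: √x_1 = 3·p_2/p_1, so x_1*(p_1,p_2) = (3·p_2/p_1)², and x_2* = (m − p_1·x_1*)/p_2.
Plugging in: x_1* = (3·4/42.05)² = 0.0814.

x_1* = 0.0814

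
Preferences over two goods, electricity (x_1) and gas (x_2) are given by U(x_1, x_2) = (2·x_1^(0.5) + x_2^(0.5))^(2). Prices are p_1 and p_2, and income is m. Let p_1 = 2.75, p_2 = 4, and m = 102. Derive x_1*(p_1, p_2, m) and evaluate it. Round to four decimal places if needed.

Substitute x_2 = (x_2/x_1)·x_1 into the budget: x_1* = m/(p_1 + p_2·(x_2/x_1)).
Numerically x_2/x_1 = 0.118164, so x_1* = 102/(2.75 + 4·0.118164) = 31.6509.

x_1* = 31.6509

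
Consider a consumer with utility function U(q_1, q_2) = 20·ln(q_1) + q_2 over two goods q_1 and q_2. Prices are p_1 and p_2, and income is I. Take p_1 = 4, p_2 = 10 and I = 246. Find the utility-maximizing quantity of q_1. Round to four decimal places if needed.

q_1* = 50

MU_q_1 = 20/q_1, MU_q_2 = 1. Tangency: 20/q_1 = p_1/p_2.
So q_1*(p_1,p_2) = 20·p_2/p_1, independent of income; and q_2* = (I − 20·p_2)/p_2.
At the given prices: q_1* = 20·10/4 = 50.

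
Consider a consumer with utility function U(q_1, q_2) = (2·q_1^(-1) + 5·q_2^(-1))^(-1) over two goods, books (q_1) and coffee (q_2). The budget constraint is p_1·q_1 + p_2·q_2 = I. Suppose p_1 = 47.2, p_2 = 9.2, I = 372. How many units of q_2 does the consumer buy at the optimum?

q_2* = 16.6224

MU_q_1 ∝ 2·q_1^(-2), MU_q_2 ∝ 5·q_2^(-2), so MRS = (2/5)·(q_2/q_1)^(2) = p_1/p_2.
Solve for the ratio: q_2/q_1 = [(5/2)·p_1/p_2]^(0.5).
With the ratio pinned down, the budget gives q_1* = I/(p_1 + p_2·(q_2/q_1)) and q_2* = (q_2/q_1)·q_1*.
Numerically q_2/q_1 = 3.581353, so q_1* = 372/(47.2 + 9.2·3.581353) = 4.6414 and q_2* = 3.581353·4.6414 = 16.6224.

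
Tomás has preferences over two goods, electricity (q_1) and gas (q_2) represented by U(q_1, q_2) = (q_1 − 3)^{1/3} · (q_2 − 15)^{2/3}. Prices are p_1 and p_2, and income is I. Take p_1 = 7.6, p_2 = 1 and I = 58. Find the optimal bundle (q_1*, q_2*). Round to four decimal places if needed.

q_1* = 3.886, q_2* = 28.4667

After buying the subsistence bundle (3, 15), a share 1/3 of the remaining income goes to q_1: q_1* = 3 + 1/3·(I − 3p_1 − 15p_2)/p_1.
Discretionary income = 58 − 3·7.6 − 15·1 = 20.2; q_1* = 3 + 1/3·20.2/7.6 = 3.886; q_2* = 15 + 2/3·20.2/1 = 28.4667.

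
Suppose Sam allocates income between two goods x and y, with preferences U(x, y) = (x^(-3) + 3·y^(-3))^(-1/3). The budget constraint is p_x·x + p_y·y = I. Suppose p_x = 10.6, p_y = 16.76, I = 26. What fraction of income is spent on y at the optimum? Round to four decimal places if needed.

With the ratio pinned down, the budget gives x* = I/(p_x + p_y·(y/x)) and y* = (y/x)·x*.
Numerically y/x = 1.173649, so x* = 26/(10.6 + 16.76·1.173649) = 0.8589 and y* = 1.173649·0.8589 = 1.0081.
Expenditure on y: 16.76·1.0081 = 16.8954; share = 0.6498.

share on y = 0.6498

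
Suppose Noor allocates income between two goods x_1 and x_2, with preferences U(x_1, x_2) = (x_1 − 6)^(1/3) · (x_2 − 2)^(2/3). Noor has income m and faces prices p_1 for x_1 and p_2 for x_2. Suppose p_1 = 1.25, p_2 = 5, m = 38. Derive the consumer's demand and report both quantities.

Let x_1' = x_1−6, x_2' = x_2−2. MRS = (1/2)·x_2'/x_1' = p_1/p_2.
Substituting into the budget: x_1* = 6 + 1/3·(m − 6·p_1 − 2·p_2)/p_1, and x_2* = 2 + 2/3·(…)/p_2.
Discretionary income = 38 − 6·1.25 − 2·5 = 20.5; x_1* = 6 + 1/3·20.5/1.25 = 11.4667; x_2* = 2 + 2/3·20.5/5 = 4.7333.

x_1* = 11.4667, x_2* = 4.7333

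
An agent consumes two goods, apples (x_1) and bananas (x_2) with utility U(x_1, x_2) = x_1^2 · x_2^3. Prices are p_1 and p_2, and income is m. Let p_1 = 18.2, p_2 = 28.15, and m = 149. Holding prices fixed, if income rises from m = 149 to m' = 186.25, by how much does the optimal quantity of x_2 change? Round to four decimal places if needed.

Δx_2* = 0.794

MU_x_1/MU_x_2 = (2·x_2)/(3·x_1); tangency sets this equal to p_1/p_2.
So 2·p_2·x_2 = 3·p_1·x_1; combined with the budget, a share 0.4 of income goes to x_1.
Demand: x_1*(p_1,p_2,m) = 0.4·m/p_1 and x_2* = 0.6·m/p_2.
At p_1=18.2, p_2=28.15, m=149: x_2* = 0.6·149/28.15 = 3.1758.
At m' = 186.25: x_2* = 3.9698. Change: 3.9698 − 3.1758 = 0.794.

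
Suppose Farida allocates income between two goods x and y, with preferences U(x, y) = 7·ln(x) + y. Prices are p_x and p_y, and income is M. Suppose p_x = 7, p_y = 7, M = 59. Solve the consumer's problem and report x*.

Set MRS = p_x/p_y: (7/x)/1 = p_x/p_y.
So x*(p_x,p_y) = 7·p_y/p_x, independent of income; and y* = (M − 7·p_y)/p_y.
At the given prices: x* = 7·7/7 = 7.

x* = 7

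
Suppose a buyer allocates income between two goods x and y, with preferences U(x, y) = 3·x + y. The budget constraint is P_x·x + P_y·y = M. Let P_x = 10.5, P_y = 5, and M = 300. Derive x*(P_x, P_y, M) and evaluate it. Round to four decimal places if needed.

x* = 28.5714

Linear utility — the consumer picks whichever good has higher MU/price: 3/10.5 = 0.2857 vs 1/5 = 0.2.
x gives more utility per dollar, so spend all income on x: x* = M/P_x, y* = 0.
Numerically: x* = 28.5714, y* = 0.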